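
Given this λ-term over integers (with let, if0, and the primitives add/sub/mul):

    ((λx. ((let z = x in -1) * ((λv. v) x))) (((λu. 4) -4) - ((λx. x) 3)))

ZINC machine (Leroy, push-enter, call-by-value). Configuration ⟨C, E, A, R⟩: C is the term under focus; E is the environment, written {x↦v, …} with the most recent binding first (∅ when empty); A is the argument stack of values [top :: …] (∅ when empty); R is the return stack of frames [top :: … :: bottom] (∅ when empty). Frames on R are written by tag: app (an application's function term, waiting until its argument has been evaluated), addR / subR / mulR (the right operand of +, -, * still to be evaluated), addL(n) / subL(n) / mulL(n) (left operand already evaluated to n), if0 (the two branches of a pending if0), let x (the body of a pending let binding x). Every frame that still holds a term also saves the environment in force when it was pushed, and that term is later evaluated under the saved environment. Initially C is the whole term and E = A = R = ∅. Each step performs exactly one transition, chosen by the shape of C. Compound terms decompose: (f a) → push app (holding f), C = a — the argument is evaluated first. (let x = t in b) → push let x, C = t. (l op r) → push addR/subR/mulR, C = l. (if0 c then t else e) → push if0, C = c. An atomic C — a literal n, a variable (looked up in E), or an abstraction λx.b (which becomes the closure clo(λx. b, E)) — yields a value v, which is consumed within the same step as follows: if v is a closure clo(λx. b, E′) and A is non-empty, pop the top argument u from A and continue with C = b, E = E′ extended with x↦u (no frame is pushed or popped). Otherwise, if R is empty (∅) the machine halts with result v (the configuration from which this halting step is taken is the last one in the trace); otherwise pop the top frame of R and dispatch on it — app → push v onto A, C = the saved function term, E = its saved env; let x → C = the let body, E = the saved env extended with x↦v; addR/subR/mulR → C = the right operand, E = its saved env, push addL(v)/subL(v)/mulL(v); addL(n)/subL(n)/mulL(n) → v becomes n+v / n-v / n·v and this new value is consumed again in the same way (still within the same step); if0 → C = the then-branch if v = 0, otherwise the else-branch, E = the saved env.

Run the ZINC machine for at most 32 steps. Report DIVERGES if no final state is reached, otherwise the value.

Answer: -1

Execution trace:
0. <C=((λx. ((let z = x in -1) * ((λv. v) x))) (((λu. 4) -4) - ((λx. x) 3))), E=∅, A=∅, R=∅>
1. <C=(((λu. 4) -4) - ((λx. x) 3)), E=∅, A=∅, R=[app]>
2. <C=((λu. 4) -4), E=∅, A=∅, R=[subR :: app]>
3. <C=-4, E=∅, A=∅, R=[app :: subR :: app]>
4. <C=(λu. 4), E=∅, A=[-4], R=[subR :: app]>
5. <C=4, E={u↦-4}, A=∅, R=[subR :: app]>
6. <C=((λx. x) 3), E=∅, A=∅, R=[subL(4) :: app]>
7. <C=3, E=∅, A=∅, R=[app :: subL(4) :: app]>
8. <C=(λx. x), E=∅, A=[3], R=[subL(4) :: app]>
9. <C=x, E={x↦3}, A=∅, R=[subL(4) :: app]>
10. <C=(λx. ((let z = x in -1) * ((λv. v) x))), E=∅, A=[1], R=∅>
11. <C=((let z = x in -1) * ((λv. v) x)), E={x↦1}, A=∅, R=∅>
12. <C=(let z = x in -1), E={x↦1}, A=∅, R=[mulR]>
13. <C=x, E={x↦1}, A=∅, R=[let z :: mulR]>
14. <C=-1, E={z↦1, x↦1}, A=∅, R=[mulR]>
15. <C=((λv. v) x), E={x↦1}, A=∅, R=[mulL(-1)]>
16. <C=x, E={x↦1}, A=∅, R=[app :: mulL(-1)]>
17. <C=(λv. v), E={x↦1}, A=[1], R=[mulL(-1)]>
18. <C=v, E={v↦1, x↦1}, A=∅, R=[mulL(-1)]>
→ final value -1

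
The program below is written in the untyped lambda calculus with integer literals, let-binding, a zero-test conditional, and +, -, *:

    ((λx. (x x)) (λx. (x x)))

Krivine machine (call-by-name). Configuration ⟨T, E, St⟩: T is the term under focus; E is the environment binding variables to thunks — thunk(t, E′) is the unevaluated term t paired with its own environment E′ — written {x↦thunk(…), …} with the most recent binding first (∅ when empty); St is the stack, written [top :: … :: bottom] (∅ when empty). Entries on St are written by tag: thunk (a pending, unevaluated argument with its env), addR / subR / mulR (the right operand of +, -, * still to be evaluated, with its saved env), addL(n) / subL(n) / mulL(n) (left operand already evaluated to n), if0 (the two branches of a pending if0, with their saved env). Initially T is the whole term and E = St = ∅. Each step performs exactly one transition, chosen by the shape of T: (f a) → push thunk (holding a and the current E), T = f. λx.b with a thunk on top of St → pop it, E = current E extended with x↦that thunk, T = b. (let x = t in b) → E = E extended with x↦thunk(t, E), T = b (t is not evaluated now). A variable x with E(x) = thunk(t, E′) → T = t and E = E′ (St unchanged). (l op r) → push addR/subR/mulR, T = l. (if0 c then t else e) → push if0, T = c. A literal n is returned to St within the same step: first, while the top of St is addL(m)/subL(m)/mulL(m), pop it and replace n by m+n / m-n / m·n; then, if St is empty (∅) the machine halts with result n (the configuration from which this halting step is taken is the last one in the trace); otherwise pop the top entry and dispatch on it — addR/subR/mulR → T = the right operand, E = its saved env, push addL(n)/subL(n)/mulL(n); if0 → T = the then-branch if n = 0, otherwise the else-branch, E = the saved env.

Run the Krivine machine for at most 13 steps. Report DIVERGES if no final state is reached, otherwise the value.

[0] [T=((λx. (x x)) (λx. (x x))) | E=∅ | St=∅]
[1] [T=(λx. (x x)) | E=∅ | St=[thunk]]
[2] [T=(x x) | E={x↦thunk((λx. (x x)), ∅)} | St=∅]
[3] [T=x | E={x↦thunk((λx. (x x)), ∅)} | St=[thunk]]
[4] [T=(λx. (x x)) | E=∅ | St=[thunk]]
[5] [T=(x x) | E={x↦thunk(x, {x↦thunk((λx. (x x)), ∅)})} | St=∅]
[6] [T=x | E={x↦thunk(x, {x↦thunk((λx. (x x)), ∅)})} | St=[thunk]]
[7] [T=x | E={x↦thunk((λx. (x x)), ∅)} | St=[thunk]]
[8] [T=(λx. (x x)) | E=∅ | St=[thunk]]
[9] [T=(x x) | E={x↦thunk(x, {x↦thunk(x, {x↦thunk((λx. (x x)), ∅)})})} | St=∅]
[10] [T=x | E={x↦thunk(x, {x↦thunk(x, {x↦thunk((λx. (x x)), ∅)})})} | St=[thunk]]
[11] [T=x | E={x↦thunk(x, {x↦thunk((λx. (x x)), ∅)})} | St=[thunk]]
[12] [T=x | E={x↦thunk((λx. (x x)), ∅)} | St=[thunk]]
[13] [T=(λx. (x x)) | E=∅ | St=[thunk]]
→ 13 transitions taken and the configuration is still not final: no result within 13 steps

Answer: DIVERGES (no final state within 13 steps)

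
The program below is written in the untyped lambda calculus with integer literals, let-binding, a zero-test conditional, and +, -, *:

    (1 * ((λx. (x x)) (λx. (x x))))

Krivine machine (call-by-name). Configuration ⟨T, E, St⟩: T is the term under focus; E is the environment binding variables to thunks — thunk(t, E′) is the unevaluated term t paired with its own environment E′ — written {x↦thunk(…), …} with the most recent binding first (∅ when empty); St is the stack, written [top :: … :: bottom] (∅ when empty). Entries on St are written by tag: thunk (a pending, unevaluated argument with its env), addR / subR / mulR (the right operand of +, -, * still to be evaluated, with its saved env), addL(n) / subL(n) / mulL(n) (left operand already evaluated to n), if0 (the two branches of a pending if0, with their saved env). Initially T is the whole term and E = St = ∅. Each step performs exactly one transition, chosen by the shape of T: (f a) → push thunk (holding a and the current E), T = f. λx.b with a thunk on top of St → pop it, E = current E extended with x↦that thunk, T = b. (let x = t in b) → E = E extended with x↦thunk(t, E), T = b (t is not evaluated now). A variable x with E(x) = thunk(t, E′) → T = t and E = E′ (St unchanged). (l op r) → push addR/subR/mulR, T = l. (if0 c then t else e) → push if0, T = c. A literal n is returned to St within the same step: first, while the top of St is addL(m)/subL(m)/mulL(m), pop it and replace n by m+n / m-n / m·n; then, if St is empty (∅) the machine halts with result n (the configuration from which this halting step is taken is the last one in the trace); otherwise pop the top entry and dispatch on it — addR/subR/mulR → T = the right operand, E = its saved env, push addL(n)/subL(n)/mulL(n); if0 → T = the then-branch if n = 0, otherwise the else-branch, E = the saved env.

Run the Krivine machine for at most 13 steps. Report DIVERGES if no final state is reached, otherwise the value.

[0] [T=(1 * ((λx. (x x)) (λx. (x x)))) | E=∅ | St=∅]
[1] [T=1 | E=∅ | St=[mulR]]
[2] [T=((λx. (x x)) (λx. (x x))) | E=∅ | St=[mulL(1)]]
[3] [T=(λx. (x x)) | E=∅ | St=[thunk :: mulL(1)]]
[4] [T=(x x) | E={x↦thunk((λx. (x x)), ∅)} | St=[mulL(1)]]
[5] [T=x | E={x↦thunk((λx. (x x)), ∅)} | St=[thunk :: mulL(1)]]
[6] [T=(λx. (x x)) | E=∅ | St=[thunk :: mulL(1)]]
[7] [T=(x x) | E={x↦thunk(x, {x↦thunk((λx. (x x)), ∅)})} | St=[mulL(1)]]
[8] [T=x | E={x↦thunk(x, {x↦thunk((λx. (x x)), ∅)})} | St=[thunk :: mulL(1)]]
[9] [T=x | E={x↦thunk((λx. (x x)), ∅)} | St=[thunk :: mulL(1)]]
[10] [T=(λx. (x x)) | E=∅ | St=[thunk :: mulL(1)]]
[11] [T=(x x) | E={x↦thunk(x, {x↦thunk(x, {x↦thunk((λx. (x x)), ∅)})})} | St=[mulL(1)]]
[12] [T=x | E={x↦thunk(x, {x↦thunk(x, {x↦thunk((λx. (x x)), ∅)})})} | St=[thunk :: mulL(1)]]
[13] [T=x | E={x↦thunk(x, {x↦thunk((λx. (x x)), ∅)})} | St=[thunk :: mulL(1)]]
→ 13 transitions taken and the configuration is still not final: no result within 13 steps

Answer: DIVERGES (no final state within 13 steps)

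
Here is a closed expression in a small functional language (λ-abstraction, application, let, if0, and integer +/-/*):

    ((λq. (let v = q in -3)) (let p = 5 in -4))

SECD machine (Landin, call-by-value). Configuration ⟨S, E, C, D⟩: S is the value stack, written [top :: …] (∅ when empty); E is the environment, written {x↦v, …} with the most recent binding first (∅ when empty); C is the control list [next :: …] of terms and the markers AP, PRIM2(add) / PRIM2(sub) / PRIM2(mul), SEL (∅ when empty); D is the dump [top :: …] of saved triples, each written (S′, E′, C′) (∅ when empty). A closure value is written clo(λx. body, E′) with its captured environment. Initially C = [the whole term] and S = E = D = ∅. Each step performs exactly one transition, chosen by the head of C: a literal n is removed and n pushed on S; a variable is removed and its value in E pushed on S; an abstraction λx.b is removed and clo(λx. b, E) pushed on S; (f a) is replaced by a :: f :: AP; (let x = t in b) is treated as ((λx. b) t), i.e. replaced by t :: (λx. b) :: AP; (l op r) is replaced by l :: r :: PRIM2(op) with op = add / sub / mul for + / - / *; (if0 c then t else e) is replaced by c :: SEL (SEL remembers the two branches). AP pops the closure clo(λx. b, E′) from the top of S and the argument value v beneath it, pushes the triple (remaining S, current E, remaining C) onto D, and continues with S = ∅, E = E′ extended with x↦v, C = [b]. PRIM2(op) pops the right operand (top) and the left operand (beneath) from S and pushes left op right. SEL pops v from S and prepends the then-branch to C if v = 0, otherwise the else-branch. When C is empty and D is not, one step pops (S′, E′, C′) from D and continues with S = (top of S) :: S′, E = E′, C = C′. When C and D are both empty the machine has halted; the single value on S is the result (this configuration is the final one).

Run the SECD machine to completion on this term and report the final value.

[0] ⟨S=∅; E=∅; C=[((λq. (let v = q in -3)) (let p = 5 in -4))]; D=∅⟩
[1] ⟨S=∅; E=∅; C=[(let p = 5 in -4) :: (λq. (let v = q in -3)) :: AP]; D=∅⟩
[2] ⟨S=∅; E=∅; C=[5 :: (λp. -4) :: AP :: (λq. (let v = q in -3)) :: AP]; D=∅⟩
[3] ⟨S=[5]; E=∅; C=[(λp. -4) :: AP :: (λq. (let v = q in -3)) :: AP]; D=∅⟩
[4] ⟨S=[clo(λp. -4, ∅) :: 5]; E=∅; C=[AP :: (λq. (let v = q in -3)) :: AP]; D=∅⟩
[5] ⟨S=∅; E={p↦5}; C=[-4]; D=[(∅, ∅, [(λq. (let v = q in -3)) :: AP])]⟩
[6] ⟨S=[-4]; E={p↦5}; C=∅; D=[(∅, ∅, [(λq. (let v = q in -3)) :: AP])]⟩
[7] ⟨S=[-4]; E=∅; C=[(λq. (let v = q in -3)) :: AP]; D=∅⟩
[8] ⟨S=[clo(λq. (let v = q in -3), ∅) :: -4]; E=∅; C=[AP]; D=∅⟩
[9] ⟨S=∅; E={q↦-4}; C=[(let v = q in -3)]; D=[(∅, ∅, ∅)]⟩
[10] ⟨S=∅; E={q↦-4}; C=[q :: (λv. -3) :: AP]; D=[(∅, ∅, ∅)]⟩
[11] ⟨S=[-4]; E={q↦-4}; C=[(λv. -3) :: AP]; D=[(∅, ∅, ∅)]⟩
[12] ⟨S=[clo(λv. -3, {q↦-4}) :: -4]; E={q↦-4}; C=[AP]; D=[(∅, ∅, ∅)]⟩
[13] ⟨S=∅; E={v↦-4, q↦-4}; C=[-3]; D=[(∅, {q↦-4}, ∅) :: (∅, ∅, ∅)]⟩
[14] ⟨S=[-3]; E={v↦-4, q↦-4}; C=∅; D=[(∅, {q↦-4}, ∅) :: (∅, ∅, ∅)]⟩
[15] ⟨S=[-3]; E={q↦-4}; C=∅; D=[(∅, ∅, ∅)]⟩
[16] ⟨S=[-3]; E=∅; C=∅; D=∅⟩
→ final value -3

Answer: -3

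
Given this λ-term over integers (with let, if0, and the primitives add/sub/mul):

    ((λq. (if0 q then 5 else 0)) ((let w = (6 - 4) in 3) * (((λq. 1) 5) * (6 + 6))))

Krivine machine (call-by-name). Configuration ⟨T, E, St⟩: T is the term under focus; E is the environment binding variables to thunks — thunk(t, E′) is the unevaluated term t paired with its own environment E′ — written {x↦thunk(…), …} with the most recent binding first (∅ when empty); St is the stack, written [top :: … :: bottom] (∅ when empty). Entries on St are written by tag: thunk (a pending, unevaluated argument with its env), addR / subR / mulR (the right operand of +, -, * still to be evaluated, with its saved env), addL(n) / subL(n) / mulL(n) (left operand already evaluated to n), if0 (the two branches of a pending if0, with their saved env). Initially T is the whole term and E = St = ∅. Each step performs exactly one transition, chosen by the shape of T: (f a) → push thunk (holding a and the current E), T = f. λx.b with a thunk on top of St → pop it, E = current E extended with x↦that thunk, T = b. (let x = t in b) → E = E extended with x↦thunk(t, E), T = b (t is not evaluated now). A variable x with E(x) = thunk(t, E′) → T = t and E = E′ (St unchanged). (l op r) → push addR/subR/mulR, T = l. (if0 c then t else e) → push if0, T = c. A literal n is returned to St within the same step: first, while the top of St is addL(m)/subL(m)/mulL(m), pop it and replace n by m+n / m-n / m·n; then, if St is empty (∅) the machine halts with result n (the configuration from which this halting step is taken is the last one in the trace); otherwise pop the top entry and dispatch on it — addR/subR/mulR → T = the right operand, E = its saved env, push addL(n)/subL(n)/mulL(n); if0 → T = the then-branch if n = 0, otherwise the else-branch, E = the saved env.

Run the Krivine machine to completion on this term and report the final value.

Answer: 0

Machine steps:
0. [T=((λq. (if0 q then 5 else 0)) ((let w = (6 - 4) in 3) * (((λq. 1) 5) * (6 + 6)))) | E=∅ | St=∅]
1. [T=(λq. (if0 q then 5 else 0)) | E=∅ | St=[thunk]]
2. [T=(if0 q then 5 else 0) | E={q↦thunk(((let w = (6 - 4) in 3) * (((λq. 1) 5) * (6 + 6))), ∅)} | St=∅]
3. [T=q | E={q↦thunk(((let w = (6 - 4) in 3) * (((λq. 1) 5) * (6 + 6))), ∅)} | St=[if0]]
4. [T=((let w = (6 - 4) in 3) * (((λq. 1) 5) * (6 + 6))) | E=∅ | St=[if0]]
5. [T=(let w = (6 - 4) in 3) | E=∅ | St=[mulR :: if0]]
6. [T=3 | E={w↦thunk((6 - 4), ∅)} | St=[mulR :: if0]]
7. [T=(((λq. 1) 5) * (6 + 6)) | E=∅ | St=[mulL(3) :: if0]]
8. [T=((λq. 1) 5) | E=∅ | St=[mulR :: mulL(3) :: if0]]
9. [T=(λq. 1) | E=∅ | St=[thunk :: mulR :: mulL(3) :: if0]]
10. [T=1 | E={q↦thunk(5, ∅)} | St=[mulR :: mulL(3) :: if0]]
11. [T=(6 + 6) | E=∅ | St=[mulL(1) :: mulL(3) :: if0]]
12. [T=6 | E=∅ | St=[addR :: mulL(1) :: mulL(3) :: if0]]
13. [T=6 | E=∅ | St=[addL(6) :: mulL(1) :: mulL(3) :: if0]]
14. [T=0 | E={q↦thunk(((let w = (6 - 4) in 3) * (((λq. 1) 5) * (6 + 6))), ∅)} | St=∅]
→ final value 0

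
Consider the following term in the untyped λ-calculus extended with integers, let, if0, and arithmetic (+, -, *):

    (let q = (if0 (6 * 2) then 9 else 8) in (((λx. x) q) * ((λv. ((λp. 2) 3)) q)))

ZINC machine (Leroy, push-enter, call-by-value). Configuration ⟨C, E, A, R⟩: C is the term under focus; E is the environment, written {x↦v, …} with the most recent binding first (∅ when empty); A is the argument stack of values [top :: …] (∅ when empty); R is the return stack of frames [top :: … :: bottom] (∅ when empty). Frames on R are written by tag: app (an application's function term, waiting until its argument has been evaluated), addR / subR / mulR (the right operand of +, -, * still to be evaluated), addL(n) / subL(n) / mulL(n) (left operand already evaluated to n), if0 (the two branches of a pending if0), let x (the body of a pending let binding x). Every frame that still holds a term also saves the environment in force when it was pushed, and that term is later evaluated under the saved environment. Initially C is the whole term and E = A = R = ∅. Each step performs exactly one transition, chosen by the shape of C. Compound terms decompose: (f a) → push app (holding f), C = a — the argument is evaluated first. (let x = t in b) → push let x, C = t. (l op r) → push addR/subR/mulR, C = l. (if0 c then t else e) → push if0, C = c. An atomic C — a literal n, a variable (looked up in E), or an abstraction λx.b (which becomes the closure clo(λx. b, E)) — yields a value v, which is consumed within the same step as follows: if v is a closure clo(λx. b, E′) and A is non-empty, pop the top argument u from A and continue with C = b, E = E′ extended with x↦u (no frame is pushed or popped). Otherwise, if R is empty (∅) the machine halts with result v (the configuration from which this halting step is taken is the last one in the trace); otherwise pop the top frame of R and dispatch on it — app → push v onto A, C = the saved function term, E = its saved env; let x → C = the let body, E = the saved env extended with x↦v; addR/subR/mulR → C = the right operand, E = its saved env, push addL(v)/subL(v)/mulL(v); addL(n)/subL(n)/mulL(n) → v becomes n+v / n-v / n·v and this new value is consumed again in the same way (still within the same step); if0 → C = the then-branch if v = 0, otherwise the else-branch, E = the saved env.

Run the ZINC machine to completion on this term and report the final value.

Answer: 16

Derivation:
step 0: <C=(let q = (if0 (6 * 2) then 9 else 8) in (((λx. x) q) * ((λv. ((λp. 2) 3)) q))), E=∅, A=∅, R=∅>
step 1: <C=(if0 (6 * 2) then 9 else 8), E=∅, A=∅, R=[let q]>
step 2: <C=(6 * 2), E=∅, A=∅, R=[if0 :: let q]>
step 3: <C=6, E=∅, A=∅, R=[mulR :: if0 :: let q]>
step 4: <C=2, E=∅, A=∅, R=[mulL(6) :: if0 :: let q]>
step 5: <C=8, E=∅, A=∅, R=[let q]>
step 6: <C=(((λx. x) q) * ((λv. ((λp. 2) 3)) q)), E={q↦8}, A=∅, R=∅>
step 7: <C=((λx. x) q), E={q↦8}, A=∅, R=[mulR]>
step 8: <C=q, E={q↦8}, A=∅, R=[app :: mulR]>
step 9: <C=(λx. x), E={q↦8}, A=[8], R=[mulR]>
step 10: <C=x, E={x↦8, q↦8}, A=∅, R=[mulR]>
step 11: <C=((λv. ((λp. 2) 3)) q), E={q↦8}, A=∅, R=[mulL(8)]>
step 12: <C=q, E={q↦8}, A=∅, R=[app :: mulL(8)]>
step 13: <C=(λv. ((λp. 2) 3)), E={q↦8}, A=[8], R=[mulL(8)]>
step 14: <C=((λp. 2) 3), E={v↦8, q↦8}, A=∅, R=[mulL(8)]>
step 15: <C=3, E={v↦8, q↦8}, A=∅, R=[app :: mulL(8)]>
step 16: <C=(λp. 2), E={v↦8, q↦8}, A=[3], R=[mulL(8)]>
step 17: <C=2, E={p↦3, v↦8, q↦8}, A=∅, R=[mulL(8)]>
→ final value 16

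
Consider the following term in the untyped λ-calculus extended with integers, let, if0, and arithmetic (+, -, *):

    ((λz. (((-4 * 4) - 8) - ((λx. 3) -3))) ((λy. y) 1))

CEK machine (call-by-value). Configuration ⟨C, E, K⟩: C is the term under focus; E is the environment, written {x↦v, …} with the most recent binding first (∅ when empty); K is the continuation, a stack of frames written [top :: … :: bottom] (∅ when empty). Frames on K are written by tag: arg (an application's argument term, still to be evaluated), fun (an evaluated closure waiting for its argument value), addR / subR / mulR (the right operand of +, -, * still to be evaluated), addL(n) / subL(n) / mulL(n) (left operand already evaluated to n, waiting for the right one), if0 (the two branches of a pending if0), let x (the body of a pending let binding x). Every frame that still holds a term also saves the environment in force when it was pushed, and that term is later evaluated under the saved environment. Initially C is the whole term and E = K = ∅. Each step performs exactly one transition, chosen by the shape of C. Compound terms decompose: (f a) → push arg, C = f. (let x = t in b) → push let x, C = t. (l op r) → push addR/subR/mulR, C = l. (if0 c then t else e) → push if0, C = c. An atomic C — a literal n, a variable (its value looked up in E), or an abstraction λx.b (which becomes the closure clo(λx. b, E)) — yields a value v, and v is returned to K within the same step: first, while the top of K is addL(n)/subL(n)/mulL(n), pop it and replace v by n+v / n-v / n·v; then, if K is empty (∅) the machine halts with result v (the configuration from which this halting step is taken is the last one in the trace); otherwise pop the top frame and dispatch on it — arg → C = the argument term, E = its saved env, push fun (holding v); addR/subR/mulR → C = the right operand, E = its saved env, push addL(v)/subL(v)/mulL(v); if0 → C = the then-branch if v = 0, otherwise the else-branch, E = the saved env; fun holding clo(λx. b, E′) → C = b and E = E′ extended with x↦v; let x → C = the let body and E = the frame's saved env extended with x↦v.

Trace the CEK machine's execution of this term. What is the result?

[0] ⟨C=((λz. (((-4 * 4) - 8) - ((λx. 3) -3))) ((λy. y) 1)); E=∅; K=∅⟩
[1] ⟨C=(λz. (((-4 * 4) - 8) - ((λx. 3) -3))); E=∅; K=[arg]⟩
[2] ⟨C=((λy. y) 1); E=∅; K=[fun]⟩
[3] ⟨C=(λy. y); E=∅; K=[arg :: fun]⟩
[4] ⟨C=1; E=∅; K=[fun :: fun]⟩
[5] ⟨C=y; E={y↦1}; K=[fun]⟩
[6] ⟨C=(((-4 * 4) - 8) - ((λx. 3) -3)); E={z↦1}; K=∅⟩
[7] ⟨C=((-4 * 4) - 8); E={z↦1}; K=[subR]⟩
[8] ⟨C=(-4 * 4); E={z↦1}; K=[subR :: subR]⟩
[9] ⟨C=-4; E={z↦1}; K=[mulR :: subR :: subR]⟩
[10] ⟨C=4; E={z↦1}; K=[mulL(-4) :: subR :: subR]⟩
[11] ⟨C=8; E={z↦1}; K=[subL(-16) :: subR]⟩
[12] ⟨C=((λx. 3) -3); E={z↦1}; K=[subL(-24)]⟩
[13] ⟨C=(λx. 3); E={z↦1}; K=[arg :: subL(-24)]⟩
[14] ⟨C=-3; E={z↦1}; K=[fun :: subL(-24)]⟩
[15] ⟨C=3; E={x↦-3, z↦1}; K=[subL(-24)]⟩
→ final value -27

Answer: -27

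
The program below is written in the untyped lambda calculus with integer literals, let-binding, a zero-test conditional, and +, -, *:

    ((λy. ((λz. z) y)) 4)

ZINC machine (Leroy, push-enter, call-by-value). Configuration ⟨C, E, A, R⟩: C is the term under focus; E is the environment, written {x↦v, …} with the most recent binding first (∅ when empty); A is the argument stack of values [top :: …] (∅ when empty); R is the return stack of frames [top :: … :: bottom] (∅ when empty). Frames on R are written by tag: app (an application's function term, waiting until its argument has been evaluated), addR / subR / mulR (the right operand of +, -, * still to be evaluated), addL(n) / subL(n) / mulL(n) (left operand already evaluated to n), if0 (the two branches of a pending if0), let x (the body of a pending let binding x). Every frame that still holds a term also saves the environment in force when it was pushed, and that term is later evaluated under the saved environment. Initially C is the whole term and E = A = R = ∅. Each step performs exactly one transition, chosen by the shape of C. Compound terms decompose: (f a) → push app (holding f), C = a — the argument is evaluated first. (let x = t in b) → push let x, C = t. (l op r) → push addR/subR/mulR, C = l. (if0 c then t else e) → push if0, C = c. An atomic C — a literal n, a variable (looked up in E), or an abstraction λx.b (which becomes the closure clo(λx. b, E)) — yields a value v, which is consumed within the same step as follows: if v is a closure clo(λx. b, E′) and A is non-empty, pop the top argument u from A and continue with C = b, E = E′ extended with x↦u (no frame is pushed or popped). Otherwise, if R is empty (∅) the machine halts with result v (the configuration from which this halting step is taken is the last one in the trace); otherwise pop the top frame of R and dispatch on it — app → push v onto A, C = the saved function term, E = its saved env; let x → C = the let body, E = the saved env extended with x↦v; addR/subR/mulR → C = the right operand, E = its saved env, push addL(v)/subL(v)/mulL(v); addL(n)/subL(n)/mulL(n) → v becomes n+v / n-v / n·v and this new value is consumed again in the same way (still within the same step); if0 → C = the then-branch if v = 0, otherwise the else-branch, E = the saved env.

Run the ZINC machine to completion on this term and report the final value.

t=0: [C=((λy. ((λz. z) y)) 4) | E=∅ | A=∅ | R=∅]
t=1: [C=4 | E=∅ | A=∅ | R=[app]]
t=2: [C=(λy. ((λz. z) y)) | E=∅ | A=[4] | R=∅]
t=3: [C=((λz. z) y) | E={y↦4} | A=∅ | R=∅]
t=4: [C=y | E={y↦4} | A=∅ | R=[app]]
t=5: [C=(λz. z) | E={y↦4} | A=[4] | R=∅]
t=6: [C=z | E={z↦4, y↦4} | A=∅ | R=∅]
→ final value 4

Answer: 4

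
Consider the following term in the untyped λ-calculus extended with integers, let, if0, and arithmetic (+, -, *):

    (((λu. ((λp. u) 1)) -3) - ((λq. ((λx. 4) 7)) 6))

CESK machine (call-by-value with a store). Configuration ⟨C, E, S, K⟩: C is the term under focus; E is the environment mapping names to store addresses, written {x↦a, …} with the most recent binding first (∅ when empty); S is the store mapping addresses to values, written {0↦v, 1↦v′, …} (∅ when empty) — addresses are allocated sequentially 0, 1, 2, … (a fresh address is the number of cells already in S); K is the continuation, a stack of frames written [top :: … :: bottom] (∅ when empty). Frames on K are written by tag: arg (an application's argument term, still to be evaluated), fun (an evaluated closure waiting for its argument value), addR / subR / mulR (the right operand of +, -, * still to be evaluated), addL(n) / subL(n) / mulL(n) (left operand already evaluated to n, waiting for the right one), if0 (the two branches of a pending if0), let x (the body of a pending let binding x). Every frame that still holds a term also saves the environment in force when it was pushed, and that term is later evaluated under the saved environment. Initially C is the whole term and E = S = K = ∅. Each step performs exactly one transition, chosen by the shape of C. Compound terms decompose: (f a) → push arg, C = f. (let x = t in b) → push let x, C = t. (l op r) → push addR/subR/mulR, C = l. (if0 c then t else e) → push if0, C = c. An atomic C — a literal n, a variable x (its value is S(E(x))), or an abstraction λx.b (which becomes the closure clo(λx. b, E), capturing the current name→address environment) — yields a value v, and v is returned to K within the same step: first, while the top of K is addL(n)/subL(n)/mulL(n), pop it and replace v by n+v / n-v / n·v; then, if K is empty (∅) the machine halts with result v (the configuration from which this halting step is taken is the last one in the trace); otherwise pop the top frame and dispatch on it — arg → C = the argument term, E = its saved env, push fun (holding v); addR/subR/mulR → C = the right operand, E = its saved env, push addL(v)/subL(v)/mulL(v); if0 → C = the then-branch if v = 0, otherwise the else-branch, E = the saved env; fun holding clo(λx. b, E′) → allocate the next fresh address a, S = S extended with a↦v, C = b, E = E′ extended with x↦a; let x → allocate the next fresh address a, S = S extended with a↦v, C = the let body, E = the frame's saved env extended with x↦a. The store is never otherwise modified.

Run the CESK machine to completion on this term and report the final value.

Answer: -7

Derivation:
step 0: [C=(((λu. ((λp. u) 1)) -3) - ((λq. ((λx. 4) 7)) 6)) | E=∅ | S=∅ | K=∅]
step 1: [C=((λu. ((λp. u) 1)) -3) | E=∅ | S=∅ | K=[subR]]
step 2: [C=(λu. ((λp. u) 1)) | E=∅ | S=∅ | K=[arg :: subR]]
step 3: [C=-3 | E=∅ | S=∅ | K=[fun :: subR]]
step 4: [C=((λp. u) 1) | E={u↦0} | S={0↦-3} | K=[subR]]
step 5: [C=(λp. u) | E={u↦0} | S={0↦-3} | K=[arg :: subR]]
step 6: [C=1 | E={u↦0} | S={0↦-3} | K=[fun :: subR]]
step 7: [C=u | E={p↦1, u↦0} | S={0↦-3, 1↦1} | K=[subR]]
step 8: [C=((λq. ((λx. 4) 7)) 6) | E=∅ | S={0↦-3, 1↦1} | K=[subL(-3)]]
step 9: [C=(λq. ((λx. 4) 7)) | E=∅ | S={0↦-3, 1↦1} | K=[arg :: subL(-3)]]
step 10: [C=6 | E=∅ | S={0↦-3, 1↦1} | K=[fun :: subL(-3)]]
step 11: [C=((λx. 4) 7) | E={q↦2} | S={0↦-3, 1↦1, 2↦6} | K=[subL(-3)]]
step 12: [C=(λx. 4) | E={q↦2} | S={0↦-3, 1↦1, 2↦6} | K=[arg :: subL(-3)]]
step 13: [C=7 | E={q↦2} | S={0↦-3, 1↦1, 2↦6} | K=[fun :: subL(-3)]]
step 14: [C=4 | E={x↦3, q↦2} | S={0↦-3, 1↦1, 2↦6, 3↦7} | K=[subL(-3)]]
→ final value -7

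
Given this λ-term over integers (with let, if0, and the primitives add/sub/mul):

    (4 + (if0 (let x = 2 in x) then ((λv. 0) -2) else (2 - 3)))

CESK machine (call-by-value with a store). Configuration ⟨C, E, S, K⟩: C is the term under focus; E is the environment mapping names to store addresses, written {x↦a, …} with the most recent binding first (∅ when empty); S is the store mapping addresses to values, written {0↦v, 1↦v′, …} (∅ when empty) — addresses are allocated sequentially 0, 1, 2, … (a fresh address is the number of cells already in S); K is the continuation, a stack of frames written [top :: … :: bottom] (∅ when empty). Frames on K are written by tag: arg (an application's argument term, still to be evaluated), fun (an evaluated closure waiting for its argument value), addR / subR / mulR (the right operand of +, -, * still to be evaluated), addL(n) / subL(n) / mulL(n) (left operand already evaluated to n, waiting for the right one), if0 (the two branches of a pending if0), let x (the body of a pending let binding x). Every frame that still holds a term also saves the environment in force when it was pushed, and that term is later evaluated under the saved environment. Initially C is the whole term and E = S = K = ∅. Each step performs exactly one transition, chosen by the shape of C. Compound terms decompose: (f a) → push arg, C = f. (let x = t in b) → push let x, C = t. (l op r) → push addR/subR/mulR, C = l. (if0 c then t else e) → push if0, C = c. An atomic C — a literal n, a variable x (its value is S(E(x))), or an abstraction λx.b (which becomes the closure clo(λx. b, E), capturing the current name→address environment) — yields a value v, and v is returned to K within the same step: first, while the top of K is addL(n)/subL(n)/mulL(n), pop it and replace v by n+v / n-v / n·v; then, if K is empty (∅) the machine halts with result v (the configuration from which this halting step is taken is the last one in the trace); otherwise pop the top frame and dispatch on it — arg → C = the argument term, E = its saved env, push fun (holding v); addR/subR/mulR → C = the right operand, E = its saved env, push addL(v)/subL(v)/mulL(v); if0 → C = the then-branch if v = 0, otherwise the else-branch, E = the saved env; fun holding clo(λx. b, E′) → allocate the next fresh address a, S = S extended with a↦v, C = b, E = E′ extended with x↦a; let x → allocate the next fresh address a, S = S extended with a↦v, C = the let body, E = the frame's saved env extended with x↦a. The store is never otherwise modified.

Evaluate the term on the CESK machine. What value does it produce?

Answer: 3

Derivation:
[0] [C=(4 + (if0 (let x = 2 in x) then ((λv. 0) -2) else (2 - 3))) | E=∅ | S=∅ | K=∅]
[1] [C=4 | E=∅ | S=∅ | K=[addR]]
[2] [C=(if0 (let x = 2 in x) then ((λv. 0) -2) else (2 - 3)) | E=∅ | S=∅ | K=[addL(4)]]
[3] [C=(let x = 2 in x) | E=∅ | S=∅ | K=[if0 :: addL(4)]]
[4] [C=2 | E=∅ | S=∅ | K=[let x :: if0 :: addL(4)]]
[5] [C=x | E={x↦0} | S={0↦2} | K=[if0 :: addL(4)]]
[6] [C=(2 - 3) | E=∅ | S={0↦2} | K=[addL(4)]]
[7] [C=2 | E=∅ | S={0↦2} | K=[subR :: addL(4)]]
[8] [C=3 | E=∅ | S={0↦2} | K=[subL(2) :: addL(4)]]
→ final value 3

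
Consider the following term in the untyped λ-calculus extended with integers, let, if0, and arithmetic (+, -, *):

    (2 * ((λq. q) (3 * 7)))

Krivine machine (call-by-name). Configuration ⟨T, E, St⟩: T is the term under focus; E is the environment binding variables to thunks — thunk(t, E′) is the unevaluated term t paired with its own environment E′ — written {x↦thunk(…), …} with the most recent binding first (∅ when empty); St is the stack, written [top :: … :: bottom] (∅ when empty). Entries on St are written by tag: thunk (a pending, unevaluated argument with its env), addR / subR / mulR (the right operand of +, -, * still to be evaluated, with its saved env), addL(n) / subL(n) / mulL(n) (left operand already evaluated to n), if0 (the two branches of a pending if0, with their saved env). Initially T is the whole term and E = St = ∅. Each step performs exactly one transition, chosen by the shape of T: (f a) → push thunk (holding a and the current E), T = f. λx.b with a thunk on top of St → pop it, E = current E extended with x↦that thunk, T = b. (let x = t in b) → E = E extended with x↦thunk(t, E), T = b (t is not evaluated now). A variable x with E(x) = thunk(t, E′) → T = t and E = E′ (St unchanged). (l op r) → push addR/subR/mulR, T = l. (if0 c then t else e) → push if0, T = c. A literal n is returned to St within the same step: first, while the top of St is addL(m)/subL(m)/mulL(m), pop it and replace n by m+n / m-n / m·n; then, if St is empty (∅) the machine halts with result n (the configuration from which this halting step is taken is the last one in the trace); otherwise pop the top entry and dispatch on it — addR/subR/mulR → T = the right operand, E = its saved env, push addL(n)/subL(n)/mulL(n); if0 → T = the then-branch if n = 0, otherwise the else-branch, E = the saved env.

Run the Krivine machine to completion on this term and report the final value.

Answer: 42

Execution trace:
0. <T=(2 * ((λq. q) (3 * 7))), E=∅, St=∅>
1. <T=2, E=∅, St=[mulR]>
2. <T=((λq. q) (3 * 7)), E=∅, St=[mulL(2)]>
3. <T=(λq. q), E=∅, St=[thunk :: mulL(2)]>
4. <T=q, E={q↦thunk((3 * 7), ∅)}, St=[mulL(2)]>
5. <T=(3 * 7), E=∅, St=[mulL(2)]>
6. <T=3, E=∅, St=[mulR :: mulL(2)]>
7. <T=7, E=∅, St=[mulL(3) :: mulL(2)]>
→ final value 42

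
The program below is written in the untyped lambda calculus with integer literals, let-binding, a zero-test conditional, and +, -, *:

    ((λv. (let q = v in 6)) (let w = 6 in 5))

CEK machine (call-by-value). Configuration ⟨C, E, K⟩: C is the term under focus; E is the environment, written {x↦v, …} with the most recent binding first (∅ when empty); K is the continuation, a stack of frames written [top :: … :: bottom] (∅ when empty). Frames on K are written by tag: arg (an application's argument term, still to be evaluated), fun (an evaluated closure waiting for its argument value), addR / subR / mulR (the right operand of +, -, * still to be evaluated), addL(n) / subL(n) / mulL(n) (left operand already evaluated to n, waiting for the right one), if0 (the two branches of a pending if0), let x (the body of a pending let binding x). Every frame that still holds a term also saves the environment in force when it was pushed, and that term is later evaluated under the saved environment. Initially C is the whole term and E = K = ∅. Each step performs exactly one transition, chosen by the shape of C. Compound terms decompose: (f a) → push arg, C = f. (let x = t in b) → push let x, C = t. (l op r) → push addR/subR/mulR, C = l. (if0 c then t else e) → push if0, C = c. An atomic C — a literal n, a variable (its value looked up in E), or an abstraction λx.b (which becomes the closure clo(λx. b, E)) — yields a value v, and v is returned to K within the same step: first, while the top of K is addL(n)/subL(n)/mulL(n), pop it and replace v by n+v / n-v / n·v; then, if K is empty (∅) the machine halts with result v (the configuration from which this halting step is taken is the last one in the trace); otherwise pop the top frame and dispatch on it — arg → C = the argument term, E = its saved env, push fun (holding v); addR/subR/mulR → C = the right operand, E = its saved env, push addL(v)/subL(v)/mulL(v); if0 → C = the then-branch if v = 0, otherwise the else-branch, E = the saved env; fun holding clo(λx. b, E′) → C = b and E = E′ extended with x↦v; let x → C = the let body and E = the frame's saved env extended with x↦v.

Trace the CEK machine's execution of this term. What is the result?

Answer: 6

Machine steps:
step 0: ⟨C=((λv. (let q = v in 6)) (let w = 6 in 5)); E=∅; K=∅⟩
step 1: ⟨C=(λv. (let q = v in 6)); E=∅; K=[arg]⟩
step 2: ⟨C=(let w = 6 in 5); E=∅; K=[fun]⟩
step 3: ⟨C=6; E=∅; K=[let w :: fun]⟩
step 4: ⟨C=5; E={w↦6}; K=[fun]⟩
step 5: ⟨C=(let q = v in 6); E={v↦5}; K=∅⟩
step 6: ⟨C=v; E={v↦5}; K=[let q]⟩
step 7: ⟨C=6; E={q↦5, v↦5}; K=∅⟩
→ final value 6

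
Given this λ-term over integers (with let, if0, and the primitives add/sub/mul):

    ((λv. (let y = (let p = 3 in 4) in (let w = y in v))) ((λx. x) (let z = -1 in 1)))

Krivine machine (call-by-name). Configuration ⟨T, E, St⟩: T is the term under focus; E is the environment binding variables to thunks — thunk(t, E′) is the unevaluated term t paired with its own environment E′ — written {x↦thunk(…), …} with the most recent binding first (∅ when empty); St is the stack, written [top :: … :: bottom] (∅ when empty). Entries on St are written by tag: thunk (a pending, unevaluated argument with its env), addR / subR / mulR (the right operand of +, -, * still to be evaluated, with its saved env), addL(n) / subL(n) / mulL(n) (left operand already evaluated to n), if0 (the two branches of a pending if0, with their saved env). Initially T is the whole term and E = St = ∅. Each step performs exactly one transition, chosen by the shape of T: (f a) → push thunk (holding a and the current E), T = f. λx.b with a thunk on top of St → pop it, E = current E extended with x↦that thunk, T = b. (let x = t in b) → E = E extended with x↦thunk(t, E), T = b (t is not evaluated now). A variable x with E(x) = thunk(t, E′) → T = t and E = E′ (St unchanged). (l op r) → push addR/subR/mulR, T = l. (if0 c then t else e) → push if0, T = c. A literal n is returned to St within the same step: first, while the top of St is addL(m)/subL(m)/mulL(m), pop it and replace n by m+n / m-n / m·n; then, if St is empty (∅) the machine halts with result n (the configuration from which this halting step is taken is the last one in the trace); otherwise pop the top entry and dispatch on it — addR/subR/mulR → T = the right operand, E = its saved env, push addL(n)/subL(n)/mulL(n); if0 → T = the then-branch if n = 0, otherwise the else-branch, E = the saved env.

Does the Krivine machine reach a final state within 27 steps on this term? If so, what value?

Answer: 1

Derivation:
t=0: ⟨T=((λv. (let y = (let p = 3 in 4) in (let w = y in v))) ((λx. x) (let z = -1 in 1))); E=∅; St=∅⟩
t=1: ⟨T=(λv. (let y = (let p = 3 in 4) in (let w = y in v))); E=∅; St=[thunk]⟩
t=2: ⟨T=(let y = (let p = 3 in 4) in (let w = y in v)); E={v↦thunk(((λx. x) (let z = -1 in 1)), ∅)}; St=∅⟩
t=3: ⟨T=(let w = y in v); E={y↦thunk((let p = 3 in 4), {v↦thunk(((λx. x) (let z = -1 in 1)), ∅)}), v↦thunk(((λx. x) (let z = -1 in 1)), ∅)}; St=∅⟩
t=4: ⟨T=v; E={w↦thunk(y, {y↦thunk((let p = 3 in 4), {v↦thunk(((λx. x) (let z = -1 in 1)), ∅)}), v↦thunk(((λx. x) (let z = -1 in 1)), ∅)}), y↦thunk((let p = 3 in 4), {v↦thunk(((λx. x) (let z = -1 in 1)), ∅)}), v↦thunk(((λx. x) (let z = -1 in 1)), ∅)}; St=∅⟩
t=5: ⟨T=((λx. x) (let z = -1 in 1)); E=∅; St=∅⟩
t=6: ⟨T=(λx. x); E=∅; St=[thunk]⟩
t=7: ⟨T=x; E={x↦thunk((let z = -1 in 1), ∅)}; St=∅⟩
t=8: ⟨T=(let z = -1 in 1); E=∅; St=∅⟩
t=9: ⟨T=1; E={z↦thunk(-1, ∅)}; St=∅⟩
→ final value 1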